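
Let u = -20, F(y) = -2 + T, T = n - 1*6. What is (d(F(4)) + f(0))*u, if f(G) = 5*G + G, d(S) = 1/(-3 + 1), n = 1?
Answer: 10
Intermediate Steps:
T = -5 (T = 1 - 1*6 = 1 - 6 = -5)
F(y) = -7 (F(y) = -2 - 5 = -7)
d(S) = -½ (d(S) = 1/(-2) = -½)
f(G) = 6*G
(d(F(4)) + f(0))*u = (-½ + 6*0)*(-20) = (-½ + 0)*(-20) = -½*(-20) = 10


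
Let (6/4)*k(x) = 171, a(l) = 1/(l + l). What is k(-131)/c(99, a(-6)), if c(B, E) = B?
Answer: 38/33 ≈ 1.1515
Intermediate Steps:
a(l) = 1/(2*l)
k(x) = 114 (k(x) = (⅔)*171 = 114)
k(-131)/c(99, a(-6)) = 114/99 = 114*(1/99) = 38/33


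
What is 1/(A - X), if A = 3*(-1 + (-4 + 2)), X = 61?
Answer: -1/70 ≈ -0.014286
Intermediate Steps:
A = -9 (A = 3*(-1 - 2) = 3*(-3) = -9)
1/(A - X) = 1/(-9 - 1*61) = 1/(-9 - 61) = 1/(-70) = -1/70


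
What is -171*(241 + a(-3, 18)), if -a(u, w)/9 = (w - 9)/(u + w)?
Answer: -201438/5 ≈ -40288.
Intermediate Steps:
a(u, w) = -9*(-9 + w)/(u + w) (a(u, w) = -9*(w - 9)/(u + w) = -9*(-9 + w)/(u + w))
-171*(241 + a(-3, 18)) = -171*(241 + 9*(9 - 1*18)/(-3 + 18)) = -171*(241 + 9*(9 - 18)/15) = -171*(241 + 9*(1/15)*(-9)) = -171*(241 - 27/5) = -171*1178/5 = -201438/5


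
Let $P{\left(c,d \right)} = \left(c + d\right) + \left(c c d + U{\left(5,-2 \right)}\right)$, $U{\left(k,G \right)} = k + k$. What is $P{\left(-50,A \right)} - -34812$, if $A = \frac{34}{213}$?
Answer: $\frac{7491470}{213} \approx 35171.0$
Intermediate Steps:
$A = \frac{34}{213}$ ($A = 34 \cdot \frac{1}{213} = \frac{34}{213} \approx 0.15962$)
$U{\left(k,G \right)} = 2 k$
$P{\left(c,d \right)} = 10 + c + d + d c^{2}$ ($P{\left(c,d \right)} = \left(c + d\right) + \left(c c d + 2 \cdot 5\right) = \left(c + d\right) + \left(c^{2} d + 10\right) = \left(c + d\right) + \left(d c^{2} + 10\right) = \left(c + d\right) + \left(10 + d c^{2}\right) = 10 + c + d + d c^{2}$)
$P{\left(-50,A \right)} - -34812 = \left(10 - 50 + \frac{34}{213} + \frac{34 \left(-50\right)^{2}}{213}\right) - -34812 = \left(10 - 50 + \frac{34}{213} + \frac{34}{213} \cdot 2500\right) + 34812 = \left(10 - 50 + \frac{34}{213} + \frac{85000}{213}\right) + 34812 = \frac{76514}{213} + 34812 = \frac{7491470}{213}$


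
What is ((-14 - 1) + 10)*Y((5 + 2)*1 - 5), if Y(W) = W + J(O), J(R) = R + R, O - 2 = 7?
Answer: -100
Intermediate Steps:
O = 9 (O = 2 + 7 = 9)
J(R) = 2*R
Y(W) = 18 + W (Y(W) = W + 2*9 = W + 18 = 18 + W)
((-14 - 1) + 10)*Y((5 + 2)*1 - 5) = ((-14 - 1) + 10)*(18 + ((5 + 2)*1 - 5)) = (-15 + 10)*(18 + (7*1 - 5)) = -5*(18 + (7 - 5)) = -5*(18 + 2) = -5*20 = -100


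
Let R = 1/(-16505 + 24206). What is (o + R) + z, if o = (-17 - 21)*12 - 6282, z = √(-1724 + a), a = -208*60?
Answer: -51889337/7701 + 2*I*√3551 ≈ -6738.0 + 119.18*I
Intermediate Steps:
a = -12480
R = 1/7701 ≈ 0.00012985
z = 2*I*√3551 (z = √(-1724 - 12480) = √(-14204) = 2*I*√3551 ≈ 119.18*I)
o = -6738 (o = -38*12 - 6282 = -456 - 6282 = -6738)
(o + R) + z = (-6738 + 1/7701) + 2*I*√3551 = -51889337/7701 + 2*I*√3551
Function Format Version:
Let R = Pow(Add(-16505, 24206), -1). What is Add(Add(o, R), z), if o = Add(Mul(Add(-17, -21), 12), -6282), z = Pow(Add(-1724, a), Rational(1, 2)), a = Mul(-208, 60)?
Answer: Add(Rational(-51889337, 7701), Mul(2, I, Pow(3551, Rational(1, 2)))) ≈ Add(-6738.0, Mul(119.18, I))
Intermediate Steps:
a = -12480
R = Rational(1, 7701) (R = Pow(7701, -1) = Rational(1, 7701) ≈ 0.00012985)
z = Mul(2, I, Pow(3551, Rational(1, 2))) (z = Pow(Add(-1724, -12480), Rational(1, 2)) = Pow(-14204, Rational(1, 2)) = Mul(2, I, Pow(3551, Rational(1, 2))) ≈ Mul(119.18, I))
o = -6738 (o = Add(Mul(-38, 12), -6282) = Add(-456, -6282) = -6738)
Add(Add(o, R), z) = Add(Add(-6738, Rational(1, 7701)), Mul(2, I, Pow(3551, Rational(1, 2)))) = Add(Rational(-51889337, 7701), Mul(2, I, Pow(3551, Rational(1, 2))))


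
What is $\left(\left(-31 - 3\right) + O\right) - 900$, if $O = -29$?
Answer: $-963$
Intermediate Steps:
$\left(\left(-31 - 3\right) + O\right) - 900 = \left(\left(-31 - 3\right) - 29\right) - 900 = \left(-34 - 29\right) - 900 = -63 - 900 = -963$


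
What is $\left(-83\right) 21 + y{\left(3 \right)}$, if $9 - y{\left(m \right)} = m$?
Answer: $-1737$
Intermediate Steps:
$y{\left(m \right)} = 9 - m$
$\left(-83\right) 21 + y{\left(3 \right)} = \left(-83\right) 21 + \left(9 - 3\right) = -1743 + \left(9 - 3\right) = -1743 + 6 = -1737$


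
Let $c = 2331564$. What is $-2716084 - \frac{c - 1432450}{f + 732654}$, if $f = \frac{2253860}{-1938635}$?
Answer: $- \frac{385778196535015751}{142034643343} \approx -2.7161 \cdot 10^{6}$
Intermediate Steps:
$f = - \frac{450772}{387727}$ ($f = 2253860 \left(- \frac{1}{1938635}\right) = - \frac{450772}{387727} \approx -1.1626$)
$-2716084 - \frac{c - 1432450}{f + 732654} = -2716084 - \frac{2331564 - 1432450}{- \frac{450772}{387727} + 732654} = -2716084 - \frac{899114}{\frac{284069286686}{387727}} = -2716084 - 899114 \cdot \frac{387727}{284069286686} = -2716084 - \frac{174305386939}{142034643343} = - \frac{385778196535015751}{142034643343}$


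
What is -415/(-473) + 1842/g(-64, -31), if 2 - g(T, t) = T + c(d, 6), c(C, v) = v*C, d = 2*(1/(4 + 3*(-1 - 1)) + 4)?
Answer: 146871/1892 ≈ 77.627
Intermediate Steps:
d = 7 (d = 2*(1/(4 + 3*(-2)) + 4) = 2*(1/(4 - 6) + 4) = 2*(1/(-2) + 4) = 2*(-½ + 4) = 2*(7/2) = 7)
c(C, v) = C*v
g(T, t) = -40 - T (g(T, t) = 2 - (T + 7*6) = 2 - (T + 42) = 2 - (42 + T) = 2 + (-42 - T) = -40 - T)
-415/(-473) + 1842/g(-64, -31) = -415/(-473) + 1842/(-40 - 1*(-64)) = -415*(-1/473) + 1842/(-40 + 64) = 415/473 + 1842/24 = 415/473 + 1842*(1/24) = 415/473 + 307/4 = 146871/1892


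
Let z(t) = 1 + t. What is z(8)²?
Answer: 81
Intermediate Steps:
z(8)² = (1 + 8)² = 9² = 81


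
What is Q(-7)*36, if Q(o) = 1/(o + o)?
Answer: -18/7 ≈ -2.5714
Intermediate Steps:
Q(o) = 1/(2*o)
Q(-7)*36 = ((1/2)/(-7))*36 = ((1/2)*(-1/7))*36 = -1/14*36 = -18/7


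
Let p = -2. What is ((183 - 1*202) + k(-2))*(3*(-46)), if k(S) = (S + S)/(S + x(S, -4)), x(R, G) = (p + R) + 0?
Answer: 2530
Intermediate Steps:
x(R, G) = -2 + R (x(R, G) = (-2 + R) + 0 = -2 + R)
k(S) = 2*S/(-2 + 2*S) (k(S) = (S + S)/(S + (-2 + S)) = (2*S)/(-2 + 2*S) = 2*S/(-2 + 2*S))
((183 - 1*202) + k(-2))*(3*(-46)) = ((183 - 1*202) - 2/(-1 - 2))*(3*(-46)) = ((183 - 202) - 2/(-3))*(-138) = (-19 - 2*(-⅓))*(-138) = (-19 + ⅔)*(-138) = -55/3*(-138) = 2530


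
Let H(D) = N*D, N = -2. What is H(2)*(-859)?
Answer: 3436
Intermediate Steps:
H(D) = -2*D
H(2)*(-859) = -2*2*(-859) = -4*(-859) = 3436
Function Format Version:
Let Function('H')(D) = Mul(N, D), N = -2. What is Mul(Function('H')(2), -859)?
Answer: 3436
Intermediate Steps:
Function('H')(D) = Mul(-2, D)
Mul(Function('H')(2), -859) = Mul(Mul(-2, 2), -859) = Mul(-4, -859) = 3436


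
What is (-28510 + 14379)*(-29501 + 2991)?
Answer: 374612810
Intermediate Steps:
(-28510 + 14379)*(-29501 + 2991) = -14131*(-26510) = 374612810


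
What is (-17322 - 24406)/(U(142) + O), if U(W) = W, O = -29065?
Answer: 41728/28923 ≈ 1.4427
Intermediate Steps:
(-17322 - 24406)/(U(142) + O) = (-17322 - 24406)/(142 - 29065) = -41728/(-28923) = -41728*(-1/28923) = 41728/28923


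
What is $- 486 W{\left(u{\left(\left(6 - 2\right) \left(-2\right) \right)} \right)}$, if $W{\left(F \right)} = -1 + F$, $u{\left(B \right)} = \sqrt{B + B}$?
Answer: $486 - 1944 i \approx 486.0 - 1944.0 i$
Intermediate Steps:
$u{\left(B \right)} = \sqrt{2} \sqrt{B}$ ($u{\left(B \right)} = \sqrt{2 B} = \sqrt{2} \sqrt{B}$)
$- 486 W{\left(u{\left(\left(6 - 2\right) \left(-2\right) \right)} \right)} = - 486 \left(-1 + \sqrt{2} \sqrt{\left(6 - 2\right) \left(-2\right)}\right) = - 486 \left(-1 + \sqrt{2} \sqrt{4 \left(-2\right)}\right) = - 486 \left(-1 + \sqrt{2} \sqrt{-8}\right) = - 486 \left(-1 + \sqrt{2} \cdot 2 i \sqrt{2}\right) = - 486 \left(-1 + 4 i\right) = 486 - 1944 i$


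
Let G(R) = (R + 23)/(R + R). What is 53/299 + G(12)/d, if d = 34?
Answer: 53713/243984 ≈ 0.22015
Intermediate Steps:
G(R) = (23 + R)/(2*R) (G(R) = (23 + R)/((2*R)) = (23 + R)*(1/(2*R)) = (23 + R)/(2*R))
53/299 + G(12)/d = 53/299 + ((½)*(23 + 12)/12)/34 = 53*(1/299) + ((½)*(1/12)*35)*(1/34) = 53/299 + (35/24)*(1/34) = 53/299 + 35/816 = 53713/243984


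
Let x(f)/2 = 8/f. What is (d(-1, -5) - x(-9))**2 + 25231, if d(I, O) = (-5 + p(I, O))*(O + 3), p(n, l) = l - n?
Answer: 2075395/81 ≈ 25622.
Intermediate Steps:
d(I, O) = (3 + O)*(-5 + O - I) (d(I, O) = (-5 + (O - I))*(O + 3) = (-5 + O - I)*(3 + O) = (3 + O)*(-5 + O - I))
x(f) = 16/f (x(f) = 2*(8/f) = 16/f)
(d(-1, -5) - x(-9))**2 + 25231 = ((-15 - 3*(-1) - 2*(-5) - 1*(-5)*(-1 - 1*(-5))) - 16/(-9))**2 + 25231 = ((-15 + 3 + 10 - 1*(-5)*(-1 + 5)) - 16*(-1)/9)**2 + 25231 = ((-15 + 3 + 10 - 1*(-5)*4) - 1*(-16/9))**2 + 25231 = ((-15 + 3 + 10 + 20) + 16/9)**2 + 25231 = (18 + 16/9)**2 + 25231 = (178/9)**2 + 25231 = 31684/81 + 25231 = 2075395/81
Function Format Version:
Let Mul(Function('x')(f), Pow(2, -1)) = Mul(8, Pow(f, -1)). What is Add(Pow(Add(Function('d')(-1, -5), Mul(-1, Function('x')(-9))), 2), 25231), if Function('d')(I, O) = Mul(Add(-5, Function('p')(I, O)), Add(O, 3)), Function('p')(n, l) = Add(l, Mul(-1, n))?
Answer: Rational(2075395, 81) ≈ 25622.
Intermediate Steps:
Function('d')(I, O) = Mul(Add(3, O), Add(-5, O, Mul(-1, I))) (Function('d')(I, O) = Mul(Add(-5, Add(O, Mul(-1, I))), Add(O, 3)) = Mul(Add(-5, O, Mul(-1, I)), Add(3, O)) = Mul(Add(3, O), Add(-5, O, Mul(-1, I))))
Function('x')(f) = Mul(16, Pow(f, -1)) (Function('x')(f) = Mul(2, Mul(8, Pow(f, -1))) = Mul(16, Pow(f, -1)))
Add(Pow(Add(Function('d')(-1, -5), Mul(-1, Function('x')(-9))), 2), 25231) = Add(Pow(Add(Add(-15, Mul(-3, -1), Mul(-2, -5), Mul(-1, -5, Add(-1, Mul(-1, -5)))), Mul(-1, Mul(16, Pow(-9, -1)))), 2), 25231) = Add(Pow(Add(Add(-15, 3, 10, Mul(-1, -5, Add(-1, 5))), Mul(-1, Mul(16, Rational(-1, 9)))), 2), 25231) = Add(Pow(Add(Add(-15, 3, 10, Mul(-1, -5, 4)), Mul(-1, Rational(-16, 9))), 2), 25231) = Add(Pow(Add(Add(-15, 3, 10, 20), Rational(16, 9)), 2), 25231) = Add(Pow(Add(18, Rational(16, 9)), 2), 25231) = Add(Pow(Rational(178, 9), 2), 25231) = Add(Rational(31684, 81), 25231) = Rational(2075395, 81)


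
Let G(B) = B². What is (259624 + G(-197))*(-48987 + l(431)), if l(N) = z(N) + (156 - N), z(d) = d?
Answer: -14572781823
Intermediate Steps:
l(N) = 156 (l(N) = N + (156 - N) = 156)
(259624 + G(-197))*(-48987 + l(431)) = (259624 + (-197)²)*(-48987 + 156) = (259624 + 38809)*(-48831) = 298433*(-48831) = -14572781823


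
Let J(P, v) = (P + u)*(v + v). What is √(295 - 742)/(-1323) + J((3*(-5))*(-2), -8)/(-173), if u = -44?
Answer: -224/173 - I*√447/1323 ≈ -1.2948 - 0.015981*I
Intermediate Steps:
J(P, v) = 2*v*(-44 + P) (J(P, v) = (P - 44)*(v + v) = (-44 + P)*(2*v) = 2*v*(-44 + P))
√(295 - 742)/(-1323) + J((3*(-5))*(-2), -8)/(-173) = √(295 - 742)/(-1323) + (2*(-8)*(-44 + (3*(-5))*(-2)))/(-173) = √(-447)*(-1/1323) + (2*(-8)*(-44 - 15*(-2)))*(-1/173) = (I*√447)*(-1/1323) + (2*(-8)*(-44 + 30))*(-1/173) = -I*√447/1323 + (2*(-8)*(-14))*(-1/173) = -I*√447/1323 + 224*(-1/173) = -I*√447/1323 - 224/173 = -224/173 - I*√447/1323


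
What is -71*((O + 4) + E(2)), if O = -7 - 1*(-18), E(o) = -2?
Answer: -923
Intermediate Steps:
O = 11 (O = -7 + 18 = 11)
-71*((O + 4) + E(2)) = -71*((11 + 4) - 2) = -71*(15 - 2) = -71*13 = -923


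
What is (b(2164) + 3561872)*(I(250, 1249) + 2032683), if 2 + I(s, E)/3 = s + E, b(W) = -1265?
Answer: 7253576004618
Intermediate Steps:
I(s, E) = -6 + 3*E + 3*s (I(s, E) = -6 + 3*(s + E) = -6 + 3*(E + s) = -6 + (3*E + 3*s) = -6 + 3*E + 3*s)
(b(2164) + 3561872)*(I(250, 1249) + 2032683) = (-1265 + 3561872)*((-6 + 3*1249 + 3*250) + 2032683) = 3560607*((-6 + 3747 + 750) + 2032683) = 3560607*(4491 + 2032683) = 3560607*2037174 = 7253576004618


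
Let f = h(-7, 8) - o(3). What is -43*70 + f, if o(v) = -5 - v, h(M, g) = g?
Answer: -2994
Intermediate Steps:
f = 16 (f = 8 - (-5 - 1*3) = 8 - (-5 - 3) = 8 - 1*(-8) = 8 + 8 = 16)
-43*70 + f = -43*70 + 16 = -3010 + 16 = -2994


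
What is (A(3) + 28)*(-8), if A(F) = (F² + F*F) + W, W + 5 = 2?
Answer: -344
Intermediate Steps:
W = -3 (W = -5 + 2 = -3)
A(F) = -3 + 2*F² (A(F) = (F² + F*F) - 3 = (F² + F²) - 3 = 2*F² - 3 = -3 + 2*F²)
(A(3) + 28)*(-8) = ((-3 + 2*3²) + 28)*(-8) = ((-3 + 2*9) + 28)*(-8) = ((-3 + 18) + 28)*(-8) = (15 + 28)*(-8) = 43*(-8) = -344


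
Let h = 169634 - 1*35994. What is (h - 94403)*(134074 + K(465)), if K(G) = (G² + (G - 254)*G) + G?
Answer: 17612665323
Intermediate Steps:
h = 133640 (h = 169634 - 35994 = 133640)
K(G) = G + G² + G*(-254 + G) (K(G) = (G² + (-254 + G)*G) + G = (G² + G*(-254 + G)) + G = G + G² + G*(-254 + G))
(h - 94403)*(134074 + K(465)) = (133640 - 94403)*(134074 + 465*(-253 + 2*465)) = 39237*(134074 + 465*(-253 + 930)) = 39237*(134074 + 465*677) = 39237*(134074 + 314805) = 39237*448879 = 17612665323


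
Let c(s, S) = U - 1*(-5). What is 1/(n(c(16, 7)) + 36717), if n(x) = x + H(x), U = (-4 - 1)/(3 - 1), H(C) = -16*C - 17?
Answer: 2/73325 ≈ 2.7276e-5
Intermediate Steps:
H(C) = -17 - 16*C
U = -5/2 ≈ -2.5000
c(s, S) = 5/2 (c(s, S) = -5/2 - 1*(-5) = -5/2 + 5 = 5/2)
n(x) = -17 - 15*x (n(x) = x + (-17 - 16*x) = -17 - 15*x)
1/(n(c(16, 7)) + 36717) = 1/((-17 - 15*5/2) + 36717) = 1/((-17 - 75/2) + 36717) = 1/(-109/2 + 36717) = 1/(73325/2) = 2/73325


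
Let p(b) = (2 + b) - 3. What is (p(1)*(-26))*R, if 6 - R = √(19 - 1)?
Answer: 0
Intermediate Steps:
p(b) = -1 + b
R = 6 - 3*√2 (R = 6 - √(19 - 1) = 6 - √18 = 6 - 3*√2 ≈ 1.7574)
(p(1)*(-26))*R = ((-1 + 1)*(-26))*(6 - 3*√2) = (0*(-26))*(6 - 3*√2) = 0*(6 - 3*√2) = 0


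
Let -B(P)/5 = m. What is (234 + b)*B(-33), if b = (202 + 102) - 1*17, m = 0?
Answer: 0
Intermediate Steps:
B(P) = 0 (B(P) = -5*0 = 0)
b = 287 (b = 304 - 17 = 287)
(234 + b)*B(-33) = (234 + 287)*0 = 521*0 = 0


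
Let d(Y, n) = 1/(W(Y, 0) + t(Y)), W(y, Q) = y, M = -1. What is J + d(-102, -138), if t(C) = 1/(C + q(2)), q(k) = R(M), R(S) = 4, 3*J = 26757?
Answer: 89163145/9997 ≈ 8919.0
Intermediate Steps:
J = 8919 (J = (⅓)*26757 = 8919)
q(k) = 4
t(C) = 1/(4 + C) (t(C) = 1/(C + 4) = 1/(4 + C))
d(Y, n) = 1/(Y + 1/(4 + Y))
J + d(-102, -138) = 8919 + (4 - 102)/(1 - 102*(4 - 102)) = 8919 - 98/(1 - 102*(-98)) = 8919 - 98/(1 + 9996) = 8919 - 98/9997 = 89163145/9997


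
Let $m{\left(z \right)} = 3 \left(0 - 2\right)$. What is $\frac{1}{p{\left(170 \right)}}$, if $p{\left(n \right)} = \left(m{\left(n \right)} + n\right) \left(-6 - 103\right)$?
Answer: $- \frac{1}{17876} \approx -5.5941 \cdot 10^{-5}$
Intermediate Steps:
$m{\left(z \right)} = -6$ ($m{\left(z \right)} = 3 \left(-2\right) = -6$)
$p{\left(n \right)} = 654 - 109 n$ ($p{\left(n \right)} = \left(-6 + n\right) \left(-6 - 103\right) = \left(-6 + n\right) \left(-109\right) = 654 - 109 n$)
$\frac{1}{p{\left(170 \right)}} = \frac{1}{654 - 18530} = \frac{1}{-17876} = - \frac{1}{17876}$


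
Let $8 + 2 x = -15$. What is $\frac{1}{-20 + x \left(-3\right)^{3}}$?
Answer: $\frac{2}{581} \approx 0.0034423$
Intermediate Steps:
$x = - \frac{23}{2}$ ($x = -4 + \frac{1}{2} \left(-15\right) = -4 - \frac{15}{2} = - \frac{23}{2} \approx -11.5$)
$\frac{1}{-20 + x \left(-3\right)^{3}} = \frac{1}{-20 - \frac{23 \left(-3\right)^{3}}{2}} = \frac{1}{-20 - - \frac{621}{2}} = \frac{1}{-20 + \frac{621}{2}} = \frac{1}{\frac{581}{2}} = \frac{2}{581}$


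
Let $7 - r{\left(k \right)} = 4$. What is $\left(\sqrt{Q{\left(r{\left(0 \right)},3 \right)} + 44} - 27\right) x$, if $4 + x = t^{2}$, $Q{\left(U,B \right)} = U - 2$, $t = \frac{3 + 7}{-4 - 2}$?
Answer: $33 - \frac{11 \sqrt{5}}{3} \approx 24.801$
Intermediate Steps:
$r{\left(k \right)} = 3$ ($r{\left(k \right)} = 7 - 4 = 3$)
$t = - \frac{5}{3}$ ($t = \frac{10}{-6} = 10 \left(- \frac{1}{6}\right) = - \frac{5}{3} \approx -1.6667$)
$Q{\left(U,B \right)} = -2 + U$ ($Q{\left(U,B \right)} = U - 2 = -2 + U$)
$x = - \frac{11}{9}$ ($x = -4 + \left(- \frac{5}{3}\right)^{2} = -4 + \frac{25}{9} = - \frac{11}{9} \approx -1.2222$)
$\left(\sqrt{Q{\left(r{\left(0 \right)},3 \right)} + 44} - 27\right) x = \left(\sqrt{\left(-2 + 3\right) + 44} - 27\right) \left(- \frac{11}{9}\right) = \left(\sqrt{1 + 44} - 27\right) \left(- \frac{11}{9}\right) = \left(\sqrt{45} - 27\right) \left(- \frac{11}{9}\right) = \left(3 \sqrt{5} - 27\right) \left(- \frac{11}{9}\right) = \left(-27 + 3 \sqrt{5}\right) \left(- \frac{11}{9}\right) = 33 - \frac{11 \sqrt{5}}{3}$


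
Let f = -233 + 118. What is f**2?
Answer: 13225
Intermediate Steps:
f = -115
f**2 = (-115)**2 = 13225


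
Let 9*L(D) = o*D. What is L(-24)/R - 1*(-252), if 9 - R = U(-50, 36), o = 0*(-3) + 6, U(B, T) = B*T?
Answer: 455852/1809 ≈ 251.99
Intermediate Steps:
o = 6 (o = 0 + 6 = 6)
R = 1809 (R = 9 - (-50)*36 = 9 - 1*(-1800) = 9 + 1800 = 1809)
L(D) = 2*D/3 (L(D) = (6*D)/9 = 2*D/3)
L(-24)/R - 1*(-252) = ((⅔)*(-24))/1809 - 1*(-252) = -16*1/1809 + 252 = -16/1809 + 252 = 455852/1809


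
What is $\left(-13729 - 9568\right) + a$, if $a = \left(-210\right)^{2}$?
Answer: $20803$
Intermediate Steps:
$a = 44100$
$\left(-13729 - 9568\right) + a = \left(-13729 - 9568\right) + 44100 = -23297 + 44100 = 20803$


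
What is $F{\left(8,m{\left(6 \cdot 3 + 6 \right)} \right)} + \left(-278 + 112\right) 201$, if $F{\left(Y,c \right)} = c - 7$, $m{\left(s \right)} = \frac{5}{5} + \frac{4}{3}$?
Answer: $- \frac{100112}{3} \approx -33371.0$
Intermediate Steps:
$m{\left(s \right)} = \frac{7}{3}$ ($m{\left(s \right)} = 5 \cdot \frac{1}{5} + 4 \cdot \frac{1}{3} = 1 + \frac{4}{3} = \frac{7}{3}$)
$F{\left(Y,c \right)} = -7 + c$ ($F{\left(Y,c \right)} = c - 7 = -7 + c$)
$F{\left(8,m{\left(6 \cdot 3 + 6 \right)} \right)} + \left(-278 + 112\right) 201 = \left(-7 + \frac{7}{3}\right) + \left(-278 + 112\right) 201 = - \frac{14}{3} - 33366 = - \frac{100112}{3}$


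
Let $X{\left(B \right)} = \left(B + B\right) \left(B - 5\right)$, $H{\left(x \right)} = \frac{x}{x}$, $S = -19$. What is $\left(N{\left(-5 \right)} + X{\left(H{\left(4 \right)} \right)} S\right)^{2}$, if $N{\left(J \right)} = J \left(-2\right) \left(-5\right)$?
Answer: $10404$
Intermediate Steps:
$H{\left(x \right)} = 1$
$N{\left(J \right)} = 10 J$ ($N{\left(J \right)} = - 2 J \left(-5\right) = 10 J$)
$X{\left(B \right)} = 2 B \left(-5 + B\right)$
$\left(N{\left(-5 \right)} + X{\left(H{\left(4 \right)} \right)} S\right)^{2} = \left(10 \left(-5\right) + 2 \cdot 1 \left(-5 + 1\right) \left(-19\right)\right)^{2} = \left(-50 + 2 \cdot 1 \left(-4\right) \left(-19\right)\right)^{2} = \left(-50 - -152\right)^{2} = \left(-50 + 152\right)^{2} = 102^{2} = 10404$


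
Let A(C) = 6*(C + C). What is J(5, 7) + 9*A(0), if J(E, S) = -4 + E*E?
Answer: 21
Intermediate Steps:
J(E, S) = -4 + E²
A(C) = 12*C (A(C) = 6*(2*C) = 12*C)
J(5, 7) + 9*A(0) = (-4 + 5²) + 9*(12*0) = (-4 + 25) + 9*0 = 21 + 0 = 21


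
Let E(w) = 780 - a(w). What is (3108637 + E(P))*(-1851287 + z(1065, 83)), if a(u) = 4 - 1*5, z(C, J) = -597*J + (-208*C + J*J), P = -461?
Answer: -6577877387042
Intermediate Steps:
z(C, J) = J**2 - 597*J - 208*C (z(C, J) = -597*J + (-208*C + J**2) = -597*J + (J**2 - 208*C) = J**2 - 597*J - 208*C)
a(u) = -1 (a(u) = 4 - 5 = -1)
E(w) = 781 (E(w) = 780 - 1*(-1) = 780 + 1 = 781)
(3108637 + E(P))*(-1851287 + z(1065, 83)) = (3108637 + 781)*(-1851287 + (83**2 - 597*83 - 208*1065)) = 3109418*(-1851287 + (6889 - 49551 - 221520)) = 3109418*(-1851287 - 264182) = 3109418*(-2115469) = -6577877387042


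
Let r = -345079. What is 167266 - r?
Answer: 512345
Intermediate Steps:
167266 - r = 167266 - 1*(-345079) = 167266 + 345079 = 512345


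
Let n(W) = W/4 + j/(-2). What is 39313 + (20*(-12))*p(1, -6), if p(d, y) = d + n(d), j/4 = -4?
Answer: 37093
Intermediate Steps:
j = -16 (j = 4*(-4) = -16)
n(W) = 8 + W/4 (n(W) = W/4 - 16/(-2) = W*(1/4) - 16*(-1/2) = W/4 + 8 = 8 + W/4)
p(d, y) = 8 + 5*d/4 (p(d, y) = d + (8 + d/4) = 8 + 5*d/4)
39313 + (20*(-12))*p(1, -6) = 39313 + (20*(-12))*(8 + (5/4)*1) = 39313 - 240*(8 + 5/4) = 39313 - 240*37/4 = 39313 - 2220 = 37093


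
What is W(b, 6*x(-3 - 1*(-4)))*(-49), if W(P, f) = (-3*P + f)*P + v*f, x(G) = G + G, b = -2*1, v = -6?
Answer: 5292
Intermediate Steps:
b = -2
x(G) = 2*G
W(P, f) = -6*f + P*(f - 3*P) (W(P, f) = (-3*P + f)*P - 6*f = (f - 3*P)*P - 6*f = P*(f - 3*P) - 6*f = -6*f + P*(f - 3*P))
W(b, 6*x(-3 - 1*(-4)))*(-49) = (-36*2*(-3 - 1*(-4)) - 3*(-2)² - 12*2*(-3 - 1*(-4)))*(-49) = (-36*2*(-3 + 4) - 3*4 - 12*2*(-3 + 4))*(-49) = (-36*2*1 - 12 - 12*2*1)*(-49) = (-36*2 - 12 - 12*2)*(-49) = (-6*12 - 12 - 2*12)*(-49) = (-72 - 12 - 24)*(-49) = -108*(-49) = 5292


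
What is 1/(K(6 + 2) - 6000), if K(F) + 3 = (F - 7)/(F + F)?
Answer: -16/96047 ≈ -0.00016659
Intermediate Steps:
K(F) = -3 + (-7 + F)/(2*F) (K(F) = -3 + (F - 7)/(F + F) = -3 + (-7 + F)/((2*F)) = -3 + (-7 + F)*(1/(2*F)) = -3 + (-7 + F)/(2*F))
1/(K(6 + 2) - 6000) = 1/((-7 - 5*(6 + 2))/(2*(6 + 2)) - 6000) = 1/((1/2)*(-7 - 5*8)/8 - 6000) = 1/((1/2)*(1/8)*(-7 - 40) - 6000) = 1/((1/2)*(1/8)*(-47) - 6000) = 1/(-47/16 - 6000) = 1/(-96047/16) = -16/96047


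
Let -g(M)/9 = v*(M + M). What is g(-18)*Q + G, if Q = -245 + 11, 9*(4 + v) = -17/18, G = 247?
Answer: 311467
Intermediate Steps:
v = -665/162 (v = -4 + (-17/18)/9 = -4 + (-17*1/18)/9 = -4 + (⅑)*(-17/18) = -4 - 17/162 = -665/162 ≈ -4.1049)
Q = -234
g(M) = 665*M/9 (g(M) = -(-665)*(M + M)/18 = -(-665)*2*M/18 = -(-665)*M/9 = 665*M/9)
g(-18)*Q + G = ((665/9)*(-18))*(-234) + 247 = -1330*(-234) + 247 = 311220 + 247 = 311467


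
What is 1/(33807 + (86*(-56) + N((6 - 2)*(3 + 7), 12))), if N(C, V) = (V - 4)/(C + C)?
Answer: 10/289911 ≈ 3.4493e-5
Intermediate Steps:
N(C, V) = (-4 + V)/(2*C) (N(C, V) = (-4 + V)/((2*C)) = (-4 + V)*(1/(2*C)) = (-4 + V)/(2*C))
1/(33807 + (86*(-56) + N((6 - 2)*(3 + 7), 12))) = 1/(33807 + (86*(-56) + (-4 + 12)/(2*(((6 - 2)*(3 + 7)))))) = 1/(33807 + (-4816 + (½)*8/(4*10))) = 1/(33807 + (-4816 + (½)*8/40)) = 1/(33807 + (-4816 + (½)*(1/40)*8)) = 1/(33807 + (-4816 + ⅒)) = 1/(33807 - 48159/10) = 1/(289911/10) = 10/289911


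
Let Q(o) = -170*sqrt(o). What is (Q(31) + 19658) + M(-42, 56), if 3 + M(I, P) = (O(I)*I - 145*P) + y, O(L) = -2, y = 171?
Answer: 11790 - 170*sqrt(31) ≈ 10843.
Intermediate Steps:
M(I, P) = 168 - 145*P - 2*I (M(I, P) = -3 + ((-2*I - 145*P) + 171) = -3 + ((-145*P - 2*I) + 171) = -3 + (171 - 145*P - 2*I) = 168 - 145*P - 2*I)
(Q(31) + 19658) + M(-42, 56) = (-170*sqrt(31) + 19658) + (168 - 145*56 - 2*(-42)) = (19658 - 170*sqrt(31)) + (168 - 8120 + 84) = (19658 - 170*sqrt(31)) - 7868 = 11790 - 170*sqrt(31)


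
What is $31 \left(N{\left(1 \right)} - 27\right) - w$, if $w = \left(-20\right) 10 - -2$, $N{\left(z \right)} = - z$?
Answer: $-670$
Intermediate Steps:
$w = -198$ ($w = -200 + \left(-10 + 12\right) = -200 + 2 = -198$)
$31 \left(N{\left(1 \right)} - 27\right) - w = 31 \left(\left(-1\right) 1 - 27\right) - -198 = 31 \left(-1 - 27\right) + 198 = 31 \left(-28\right) + 198 = -868 + 198 = -670$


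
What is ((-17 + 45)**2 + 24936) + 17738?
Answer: 43458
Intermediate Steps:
((-17 + 45)**2 + 24936) + 17738 = (28**2 + 24936) + 17738 = (784 + 24936) + 17738 = 25720 + 17738 = 43458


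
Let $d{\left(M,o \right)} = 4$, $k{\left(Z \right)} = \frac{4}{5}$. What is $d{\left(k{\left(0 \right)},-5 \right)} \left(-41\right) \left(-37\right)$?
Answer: $6068$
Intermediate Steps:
$k{\left(Z \right)} = \frac{4}{5}$ ($k{\left(Z \right)} = 4 \cdot \frac{1}{5} = \frac{4}{5}$)
$d{\left(k{\left(0 \right)},-5 \right)} \left(-41\right) \left(-37\right) = 4 \left(-41\right) \left(-37\right) = \left(-164\right) \left(-37\right) = 6068$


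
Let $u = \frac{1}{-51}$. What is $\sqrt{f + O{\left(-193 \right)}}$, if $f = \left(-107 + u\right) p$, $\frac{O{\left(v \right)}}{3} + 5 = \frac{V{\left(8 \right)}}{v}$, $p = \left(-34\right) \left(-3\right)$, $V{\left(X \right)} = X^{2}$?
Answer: $\frac{5 i \sqrt{16288235}}{193} \approx 104.56 i$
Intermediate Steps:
$u = - \frac{1}{51} \approx -0.019608$
$p = 102$
$O{\left(v \right)} = -15 + \frac{192}{v}$ ($O{\left(v \right)} = -15 + 3 \frac{8^{2}}{v} = -15 + 3 \frac{64}{v} = -15 + \frac{192}{v}$)
$f = -10916$ ($f = \left(-107 - \frac{1}{51}\right) 102 = \left(- \frac{5458}{51}\right) 102 = -10916$)
$\sqrt{f + O{\left(-193 \right)}} = \sqrt{-10916 - \left(15 - \frac{192}{-193}\right)} = \sqrt{-10916 + \left(-15 + 192 \left(- \frac{1}{193}\right)\right)} = \sqrt{-10916 - \frac{3087}{193}} = \sqrt{- \frac{2109875}{193}} = \frac{5 i \sqrt{16288235}}{193}$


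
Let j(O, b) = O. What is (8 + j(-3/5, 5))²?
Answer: 1369/25 ≈ 54.760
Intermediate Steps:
(8 + j(-3/5, 5))² = (8 - 3/5)² = (8 - 3*⅕)² = (8 - ⅗)² = (37/5)² = 1369/25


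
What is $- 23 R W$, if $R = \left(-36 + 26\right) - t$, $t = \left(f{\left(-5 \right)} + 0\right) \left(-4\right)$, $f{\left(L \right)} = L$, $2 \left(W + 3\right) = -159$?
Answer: $-56925$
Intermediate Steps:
$W = - \frac{165}{2}$ ($W = -3 + \frac{1}{2} \left(-159\right) = -3 - \frac{159}{2} = - \frac{165}{2} \approx -82.5$)
$t = 20$ ($t = \left(-5 + 0\right) \left(-4\right) = \left(-5\right) \left(-4\right) = 20$)
$R = -30$ ($R = \left(-36 + 26\right) - 20 = -10 - 20 = -30$)
$- 23 R W = \left(-23\right) \left(-30\right) \left(- \frac{165}{2}\right) = 690 \left(- \frac{165}{2}\right) = -56925$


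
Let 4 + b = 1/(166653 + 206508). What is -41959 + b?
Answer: -15658955042/373161 ≈ -41963.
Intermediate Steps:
b = -1492643/373161 (b = -4 + 1/(166653 + 206508) = -4 + 1/373161 = -1492643/373161 ≈ -4.0000)
-41959 + b = -41959 - 1492643/373161 = -15658955042/373161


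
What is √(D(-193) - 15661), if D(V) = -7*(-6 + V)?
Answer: 2*I*√3567 ≈ 119.45*I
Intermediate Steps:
D(V) = 42 - 7*V
√(D(-193) - 15661) = √((42 - 7*(-193)) - 15661) = √((42 + 1351) - 15661) = √(1393 - 15661) = √(-14268) = 2*I*√3567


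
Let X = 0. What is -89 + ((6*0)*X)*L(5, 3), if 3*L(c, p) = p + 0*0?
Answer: -89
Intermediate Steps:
L(c, p) = p/3 (L(c, p) = (p + 0*0)/3 = (p + 0)/3 = p/3)
-89 + ((6*0)*X)*L(5, 3) = -89 + ((6*0)*0)*((1/3)*3) = -89 + (0*0)*1 = -89 + 0*1 = -89 + 0 = -89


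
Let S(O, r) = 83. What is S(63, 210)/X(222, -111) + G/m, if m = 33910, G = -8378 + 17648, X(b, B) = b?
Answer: 487247/752802 ≈ 0.64724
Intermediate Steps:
G = 9270
S(63, 210)/X(222, -111) + G/m = 83/222 + 9270/33910 = 83*(1/222) + 9270*(1/33910) = 83/222 + 927/3391 = 487247/752802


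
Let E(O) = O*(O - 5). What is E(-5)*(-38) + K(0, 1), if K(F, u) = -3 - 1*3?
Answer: -1906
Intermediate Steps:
E(O) = O*(-5 + O)
K(F, u) = -6 (K(F, u) = -3 - 3 = -6)
E(-5)*(-38) + K(0, 1) = -5*(-5 - 5)*(-38) - 6 = -5*(-10)*(-38) - 6 = 50*(-38) - 6 = -1900 - 6 = -1906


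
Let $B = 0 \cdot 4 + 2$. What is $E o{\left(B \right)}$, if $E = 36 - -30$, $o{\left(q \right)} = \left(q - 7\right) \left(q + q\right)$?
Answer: $-1320$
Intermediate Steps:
$B = 2$ ($B = 0 + 2 = 2$)
$o{\left(q \right)} = 2 q \left(-7 + q\right)$ ($o{\left(q \right)} = \left(-7 + q\right) 2 q = 2 q \left(-7 + q\right)$)
$E = 66$ ($E = 36 + 30 = 66$)
$E o{\left(B \right)} = 66 \cdot 2 \cdot 2 \left(-7 + 2\right) = 66 \cdot 2 \cdot 2 \left(-5\right) = 66 \left(-20\right) = -1320$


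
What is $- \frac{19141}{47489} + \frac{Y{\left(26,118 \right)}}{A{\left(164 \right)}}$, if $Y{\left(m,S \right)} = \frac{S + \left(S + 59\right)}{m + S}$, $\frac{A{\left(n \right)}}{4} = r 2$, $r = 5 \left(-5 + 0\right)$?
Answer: $- \frac{113054011}{273536640} \approx -0.4133$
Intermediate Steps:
$r = -25$ ($r = 5 \left(-5\right) = -25$)
$A{\left(n \right)} = -200$ ($A{\left(n \right)} = 4 \left(\left(-25\right) 2\right) = 4 \left(-50\right) = -200$)
$Y{\left(m,S \right)} = \frac{59 + 2 S}{S + m}$ ($Y{\left(m,S \right)} = \frac{S + \left(59 + S\right)}{S + m} = \frac{59 + 2 S}{S + m}$)
$- \frac{19141}{47489} + \frac{Y{\left(26,118 \right)}}{A{\left(164 \right)}} = - \frac{19141}{47489} + \frac{\frac{1}{118 + 26} \left(59 + 2 \cdot 118\right)}{-200} = \left(-19141\right) \frac{1}{47489} + \frac{59 + 236}{144} \left(- \frac{1}{200}\right) = - \frac{19141}{47489} + \frac{1}{144} \cdot 295 \left(- \frac{1}{200}\right) = - \frac{19141}{47489} + \frac{295}{144} \left(- \frac{1}{200}\right) = - \frac{19141}{47489} - \frac{59}{5760} = - \frac{113054011}{273536640}$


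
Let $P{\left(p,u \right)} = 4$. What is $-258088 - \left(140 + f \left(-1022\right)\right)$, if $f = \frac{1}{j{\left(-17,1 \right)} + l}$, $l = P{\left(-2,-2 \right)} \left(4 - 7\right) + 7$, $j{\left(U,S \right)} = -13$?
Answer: $- \frac{2324563}{9} \approx -2.5828 \cdot 10^{5}$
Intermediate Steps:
$l = -5$ ($l = 4 \left(4 - 7\right) + 7 = 4 \left(-3\right) + 7 = -12 + 7 = -5$)
$f = - \frac{1}{18}$ ($f = \frac{1}{-13 - 5} = \frac{1}{-18} = - \frac{1}{18} \approx -0.055556$)
$-258088 - \left(140 + f \left(-1022\right)\right) = -258088 - \left(140 - - \frac{511}{9}\right) = -258088 - \left(140 + \frac{511}{9}\right) = -258088 - \frac{1771}{9} = - \frac{2324563}{9}$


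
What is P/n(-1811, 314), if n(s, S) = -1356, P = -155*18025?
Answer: 2793875/1356 ≈ 2060.4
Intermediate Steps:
P = -2793875
P/n(-1811, 314) = -2793875/(-1356) = -2793875*(-1/1356) = 2793875/1356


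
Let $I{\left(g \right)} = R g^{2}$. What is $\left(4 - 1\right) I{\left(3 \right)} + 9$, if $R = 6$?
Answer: $171$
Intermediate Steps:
$I{\left(g \right)} = 6 g^{2}$
$\left(4 - 1\right) I{\left(3 \right)} + 9 = \left(4 - 1\right) 6 \cdot 3^{2} + 9 = 3 \cdot 6 \cdot 9 + 9 = 3 \cdot 54 + 9 = 162 + 9 = 171$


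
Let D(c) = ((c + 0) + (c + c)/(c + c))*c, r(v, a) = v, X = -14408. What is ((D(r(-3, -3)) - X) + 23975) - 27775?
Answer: 10614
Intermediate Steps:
D(c) = c*(1 + c) (D(c) = (c + (2*c)/((2*c)))*c = (c + (2*c)*(1/(2*c)))*c = (c + 1)*c = (1 + c)*c = c*(1 + c))
((D(r(-3, -3)) - X) + 23975) - 27775 = ((-3*(1 - 3) - 1*(-14408)) + 23975) - 27775 = ((-3*(-2) + 14408) + 23975) - 27775 = ((6 + 14408) + 23975) - 27775 = (14414 + 23975) - 27775 = 38389 - 27775 = 10614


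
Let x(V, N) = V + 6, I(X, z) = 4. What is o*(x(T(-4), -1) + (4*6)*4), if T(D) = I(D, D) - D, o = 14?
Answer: 1540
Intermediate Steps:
T(D) = 4 - D
x(V, N) = 6 + V
o*(x(T(-4), -1) + (4*6)*4) = 14*((6 + (4 - 1*(-4))) + (4*6)*4) = 14*((6 + (4 + 4)) + 24*4) = 14*((6 + 8) + 96) = 14*(14 + 96) = 14*110 = 1540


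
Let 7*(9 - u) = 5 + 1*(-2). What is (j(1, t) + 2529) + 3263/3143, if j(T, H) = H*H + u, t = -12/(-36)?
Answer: 71812793/28287 ≈ 2538.7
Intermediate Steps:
u = 60/7 (u = 9 - (5 + 1*(-2))/7 = 9 - (5 - 2)/7 = 9 - ⅐*3 = 9 - 3/7 = 60/7 ≈ 8.5714)
t = ⅓ (t = -12*(-1/36) = ⅓ ≈ 0.33333)
j(T, H) = 60/7 + H² (j(T, H) = H*H + 60/7 = H² + 60/7 = 60/7 + H²)
(j(1, t) + 2529) + 3263/3143 = ((60/7 + (⅓)²) + 2529) + 3263/3143 = ((60/7 + ⅑) + 2529) + 3263*(1/3143) = (547/63 + 2529) + 3263/3143 = 159874/63 + 3263/3143 = 71812793/28287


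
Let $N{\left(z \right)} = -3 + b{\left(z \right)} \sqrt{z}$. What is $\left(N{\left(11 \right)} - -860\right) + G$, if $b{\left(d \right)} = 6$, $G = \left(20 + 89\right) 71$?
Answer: $8596 + 6 \sqrt{11} \approx 8615.9$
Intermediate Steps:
$G = 7739$ ($G = 109 \cdot 71 = 7739$)
$N{\left(z \right)} = -3 + 6 \sqrt{z}$
$\left(N{\left(11 \right)} - -860\right) + G = \left(\left(-3 + 6 \sqrt{11}\right) - -860\right) + 7739 = \left(\left(-3 + 6 \sqrt{11}\right) + 860\right) + 7739 = \left(857 + 6 \sqrt{11}\right) + 7739 = 8596 + 6 \sqrt{11}$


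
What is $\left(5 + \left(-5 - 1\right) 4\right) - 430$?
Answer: $-449$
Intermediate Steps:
$\left(5 + \left(-5 - 1\right) 4\right) - 430 = \left(5 - 24\right) - 430 = -19 - 430 = -449$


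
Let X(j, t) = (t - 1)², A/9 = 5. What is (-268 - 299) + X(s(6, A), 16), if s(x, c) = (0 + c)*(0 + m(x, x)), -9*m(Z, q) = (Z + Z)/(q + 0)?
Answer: -342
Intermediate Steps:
A = 45 (A = 9*5 = 45)
m(Z, q) = -2*Z/(9*q) (m(Z, q) = -(Z + Z)/(9*(q + 0)) = -2*Z/(9*q))
s(x, c) = -2*c/9 (s(x, c) = (0 + c)*(0 - 2*x/(9*x)) = c*(0 - 2/9) = c*(-2/9) = -2*c/9)
X(j, t) = (-1 + t)²
(-268 - 299) + X(s(6, A), 16) = (-268 - 299) + (-1 + 16)² = -567 + 15² = -567 + 225 = -342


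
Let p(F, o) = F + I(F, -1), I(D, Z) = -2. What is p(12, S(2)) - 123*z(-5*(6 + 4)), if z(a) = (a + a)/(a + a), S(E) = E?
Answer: -113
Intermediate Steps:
z(a) = 1 (z(a) = (2*a)/((2*a)) = (2*a)*(1/(2*a)) = 1)
p(F, o) = -2 + F (p(F, o) = F - 2 = -2 + F)
p(12, S(2)) - 123*z(-5*(6 + 4)) = (-2 + 12) - 123*1 = 10 - 123 = -113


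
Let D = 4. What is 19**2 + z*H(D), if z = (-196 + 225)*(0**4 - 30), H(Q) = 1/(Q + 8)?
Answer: 577/2 ≈ 288.50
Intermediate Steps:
H(Q) = 1/(8 + Q)
z = -870 (z = 29*(0 - 30) = 29*(-30) = -870)
19**2 + z*H(D) = 19**2 - 870/(8 + 4) = 361 - 870/12 = 361 - 870*1/12 = 361 - 145/2 = 577/2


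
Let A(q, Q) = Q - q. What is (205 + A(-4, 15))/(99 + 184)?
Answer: 224/283 ≈ 0.79152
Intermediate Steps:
(205 + A(-4, 15))/(99 + 184) = (205 + (15 - 1*(-4)))/(99 + 184) = (205 + (15 + 4))/283 = (205 + 19)*(1/283) = 224*(1/283) = 224/283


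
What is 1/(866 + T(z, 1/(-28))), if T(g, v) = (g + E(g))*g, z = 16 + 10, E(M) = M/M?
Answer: 1/1568 ≈ 0.00063775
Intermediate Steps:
E(M) = 1
z = 26
T(g, v) = g*(1 + g) (T(g, v) = (g + 1)*g = (1 + g)*g = g*(1 + g))
1/(866 + T(z, 1/(-28))) = 1/(866 + 26*(1 + 26)) = 1/(866 + 26*27) = 1/(866 + 702) = 1/1568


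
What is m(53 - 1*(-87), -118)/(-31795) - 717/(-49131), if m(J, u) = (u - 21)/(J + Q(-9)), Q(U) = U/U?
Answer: 119304012/8157738535 ≈ 0.014625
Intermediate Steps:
Q(U) = 1
m(J, u) = (-21 + u)/(1 + J) (m(J, u) = (u - 21)/(J + 1) = (-21 + u)/(1 + J))
m(53 - 1*(-87), -118)/(-31795) - 717/(-49131) = ((-21 - 118)/(1 + (53 - 1*(-87))))/(-31795) - 717/(-49131) = (-139/(1 + (53 + 87)))*(-1/31795) - 717*(-1/49131) = (-139/(1 + 140))*(-1/31795) + 239/16377 = (-139/141)*(-1/31795) + 239/16377 = ((1/141)*(-139))*(-1/31795) + 239/16377 = -139/141*(-1/31795) + 239/16377 = 139/4483095 + 239/16377 = 119304012/8157738535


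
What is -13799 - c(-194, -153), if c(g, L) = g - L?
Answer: -13758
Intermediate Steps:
-13799 - c(-194, -153) = -13799 - (-194 - 1*(-153)) = -13799 - (-194 + 153) = -13799 - 1*(-41) = -13799 + 41 = -13758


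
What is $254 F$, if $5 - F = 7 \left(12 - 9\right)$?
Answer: $-4064$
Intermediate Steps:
$F = -16$ ($F = 5 - 7 \left(12 - 9\right) = 5 - 7 \cdot 3 = 5 - 21 = -16$)
$254 F = 254 \left(-16\right) = -4064$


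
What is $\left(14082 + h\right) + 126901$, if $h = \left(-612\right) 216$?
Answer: $8791$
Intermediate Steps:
$h = -132192$
$\left(14082 + h\right) + 126901 = \left(14082 - 132192\right) + 126901 = -118110 + 126901 = 8791$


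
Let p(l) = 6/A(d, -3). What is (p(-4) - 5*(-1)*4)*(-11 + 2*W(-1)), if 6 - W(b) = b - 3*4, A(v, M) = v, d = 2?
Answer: 621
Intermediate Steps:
W(b) = 18 - b (W(b) = 6 - (b - 3*4) = 6 - (b - 12) = 6 - (-12 + b) = 6 + (12 - b) = 18 - b)
p(l) = 3 (p(l) = 6/2 = 6*(½) = 3)
(p(-4) - 5*(-1)*4)*(-11 + 2*W(-1)) = (3 - 5*(-1)*4)*(-11 + 2*(18 - 1*(-1))) = (3 + 5*4)*(-11 + 2*(18 + 1)) = (3 + 20)*(-11 + 2*19) = 23*(-11 + 38) = 23*27 = 621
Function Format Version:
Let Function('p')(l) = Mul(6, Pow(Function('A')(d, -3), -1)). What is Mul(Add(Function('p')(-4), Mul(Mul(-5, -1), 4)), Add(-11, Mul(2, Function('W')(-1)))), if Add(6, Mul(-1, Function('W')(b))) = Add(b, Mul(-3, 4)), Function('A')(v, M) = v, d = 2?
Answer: 621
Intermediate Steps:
Function('W')(b) = Add(18, Mul(-1, b)) (Function('W')(b) = Add(6, Mul(-1, Add(b, Mul(-3, 4)))) = Add(6, Mul(-1, Add(b, -12))) = Add(6, Mul(-1, Add(-12, b))) = Add(6, Add(12, Mul(-1, b))) = Add(18, Mul(-1, b)))
Function('p')(l) = 3 (Function('p')(l) = Mul(6, Pow(2, -1)) = Mul(6, Rational(1, 2)) = 3)
Mul(Add(Function('p')(-4), Mul(Mul(-5, -1), 4)), Add(-11, Mul(2, Function('W')(-1)))) = Mul(Add(3, Mul(Mul(-5, -1), 4)), Add(-11, Mul(2, Add(18, Mul(-1, -1))))) = Mul(Add(3, Mul(5, 4)), Add(-11, Mul(2, Add(18, 1)))) = Mul(Add(3, 20), Add(-11, Mul(2, 19))) = Mul(23, Add(-11, 38)) = Mul(23, 27) = 621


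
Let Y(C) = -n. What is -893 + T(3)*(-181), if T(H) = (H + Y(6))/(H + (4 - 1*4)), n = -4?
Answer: -3946/3 ≈ -1315.3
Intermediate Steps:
Y(C) = 4 (Y(C) = -1*(-4) = 4)
T(H) = (4 + H)/H (T(H) = (H + 4)/(H + (4 - 1*4)) = (4 + H)/(H + (4 - 4)) = (4 + H)/(H + 0) = (4 + H)/H)
-893 + T(3)*(-181) = -893 + ((4 + 3)/3)*(-181) = -893 + ((⅓)*7)*(-181) = -893 + (7/3)*(-181) = -893 - 1267/3 = -3946/3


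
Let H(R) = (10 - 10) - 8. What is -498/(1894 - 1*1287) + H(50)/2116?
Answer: -264656/321103 ≈ -0.82421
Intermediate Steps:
H(R) = -8 (H(R) = 0 - 8 = -8)
-498/(1894 - 1*1287) + H(50)/2116 = -498/(1894 - 1*1287) - 8/2116 = -498/(1894 - 1287) - 8*1/2116 = -498/607 - 2/529 = -264656/321103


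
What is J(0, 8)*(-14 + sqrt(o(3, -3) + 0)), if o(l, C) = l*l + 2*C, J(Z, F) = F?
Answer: -112 + 8*sqrt(3) ≈ -98.144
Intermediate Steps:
o(l, C) = l**2 + 2*C
J(0, 8)*(-14 + sqrt(o(3, -3) + 0)) = 8*(-14 + sqrt((3**2 + 2*(-3)) + 0)) = 8*(-14 + sqrt((9 - 6) + 0)) = 8*(-14 + sqrt(3 + 0)) = 8*(-14 + sqrt(3)) = -112 + 8*sqrt(3)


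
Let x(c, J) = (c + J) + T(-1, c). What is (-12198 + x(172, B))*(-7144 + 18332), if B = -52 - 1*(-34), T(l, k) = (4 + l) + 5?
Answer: -134658768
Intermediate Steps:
T(l, k) = 9 + l
B = -18 (B = -52 + 34 = -18)
x(c, J) = 8 + J + c (x(c, J) = (c + J) + (9 - 1) = (J + c) + 8 = 8 + J + c)
(-12198 + x(172, B))*(-7144 + 18332) = (-12198 + (8 - 18 + 172))*(-7144 + 18332) = (-12198 + 162)*11188 = -12036*11188 = -134658768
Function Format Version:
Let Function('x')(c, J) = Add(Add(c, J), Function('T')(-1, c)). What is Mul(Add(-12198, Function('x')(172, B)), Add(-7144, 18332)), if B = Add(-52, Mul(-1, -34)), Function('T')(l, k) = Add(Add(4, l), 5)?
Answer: -134658768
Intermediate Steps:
Function('T')(l, k) = Add(9, l)
B = -18 (B = Add(-52, 34) = -18)
Function('x')(c, J) = Add(8, J, c) (Function('x')(c, J) = Add(Add(c, J), Add(9, -1)) = Add(Add(J, c), 8) = Add(8, J, c))
Mul(Add(-12198, Function('x')(172, B)), Add(-7144, 18332)) = Mul(Add(-12198, Add(8, -18, 172)), Add(-7144, 18332)) = Mul(Add(-12198, 162), 11188) = Mul(-12036, 11188) = -134658768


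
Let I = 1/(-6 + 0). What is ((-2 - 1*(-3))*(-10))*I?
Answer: 5/3 ≈ 1.6667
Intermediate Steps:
I = -⅙ (I = 1/(-6) = -⅙ ≈ -0.16667)
((-2 - 1*(-3))*(-10))*I = ((-2 - 1*(-3))*(-10))*(-⅙) = ((-2 + 3)*(-10))*(-⅙) = (1*(-10))*(-⅙) = -10*(-⅙) = 5/3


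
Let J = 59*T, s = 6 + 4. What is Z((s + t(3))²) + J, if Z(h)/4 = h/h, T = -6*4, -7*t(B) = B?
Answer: -1412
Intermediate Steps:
t(B) = -B/7
s = 10
T = -24
Z(h) = 4 (Z(h) = 4*(h/h) = 4*1 = 4)
J = -1416 (J = 59*(-24) = -1416)
Z((s + t(3))²) + J = 4 - 1416 = -1412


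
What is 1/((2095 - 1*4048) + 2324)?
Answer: 1/371 ≈ 0.0026954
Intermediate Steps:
1/((2095 - 1*4048) + 2324) = 1/((2095 - 4048) + 2324) = 1/(-1953 + 2324) = 1/371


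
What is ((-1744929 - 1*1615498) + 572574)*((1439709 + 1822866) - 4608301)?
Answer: 3751686266278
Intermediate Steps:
((-1744929 - 1*1615498) + 572574)*((1439709 + 1822866) - 4608301) = ((-1744929 - 1615498) + 572574)*(3262575 - 4608301) = (-3360427 + 572574)*(-1345726) = -2787853*(-1345726) = 3751686266278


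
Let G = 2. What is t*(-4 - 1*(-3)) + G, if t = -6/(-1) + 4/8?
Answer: -9/2 ≈ -4.5000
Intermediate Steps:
t = 13/2 (t = -6*(-1) + 4*(1/8) = 6 + 1/2 = 13/2 ≈ 6.5000)
t*(-4 - 1*(-3)) + G = 13*(-4 - 1*(-3))/2 + 2 = 13*(-4 + 3)/2 + 2 = (13/2)*(-1) + 2 = -13/2 + 2 = -9/2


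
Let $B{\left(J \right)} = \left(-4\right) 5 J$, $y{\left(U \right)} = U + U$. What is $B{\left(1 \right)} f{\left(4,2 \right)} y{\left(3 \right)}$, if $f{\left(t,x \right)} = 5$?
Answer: $-600$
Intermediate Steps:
$y{\left(U \right)} = 2 U$
$B{\left(J \right)} = - 20 J$
$B{\left(1 \right)} f{\left(4,2 \right)} y{\left(3 \right)} = \left(-20\right) 1 \cdot 5 \cdot 2 \cdot 3 = \left(-20\right) 5 \cdot 6 = \left(-100\right) 6 = -600$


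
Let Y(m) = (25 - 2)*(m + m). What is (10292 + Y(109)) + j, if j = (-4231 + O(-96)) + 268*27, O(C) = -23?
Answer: 18288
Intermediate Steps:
Y(m) = 46*m (Y(m) = 23*(2*m) = 46*m)
j = 2982 (j = (-4231 - 23) + 268*27 = -4254 + 7236 = 2982)
(10292 + Y(109)) + j = (10292 + 46*109) + 2982 = (10292 + 5014) + 2982 = 15306 + 2982 = 18288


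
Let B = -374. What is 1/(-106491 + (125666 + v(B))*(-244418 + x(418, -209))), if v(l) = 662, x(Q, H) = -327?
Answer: -1/30918252851 ≈ -3.2343e-11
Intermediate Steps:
1/(-106491 + (125666 + v(B))*(-244418 + x(418, -209))) = 1/(-106491 + (125666 + 662)*(-244418 - 327)) = 1/(-106491 + 126328*(-244745)) = 1/(-106491 - 30918146360) = 1/(-30918252851) = -1/30918252851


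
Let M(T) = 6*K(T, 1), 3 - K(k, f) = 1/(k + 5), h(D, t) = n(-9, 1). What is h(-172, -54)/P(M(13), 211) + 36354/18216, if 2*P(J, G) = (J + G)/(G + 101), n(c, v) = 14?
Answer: 5980283/148764 ≈ 40.200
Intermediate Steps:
h(D, t) = 14
K(k, f) = 3 - 1/(5 + k) (K(k, f) = 3 - 1/(k + 5) = 3 - 1/(5 + k))
M(T) = 6*(14 + 3*T)/(5 + T) (M(T) = 6*((14 + 3*T)/(5 + T)) = 6*(14 + 3*T)/(5 + T))
P(J, G) = (G + J)/(2*(101 + G)) (P(J, G) = ((J + G)/(G + 101))/2 = ((G + J)/(101 + G))/2 = (G + J)/(2*(101 + G)))
h(-172, -54)/P(M(13), 211) + 36354/18216 = 14/(((211 + 6*(14 + 3*13)/(5 + 13))/(2*(101 + 211)))) + 36354/18216 = 14/(((½)*(211 + 6*(14 + 39)/18)/312)) + 36354*(1/18216) = 14/(((½)*(1/312)*(211 + 6*(1/18)*53))) + 6059/3036 = 14/(((½)*(1/312)*(211 + 53/3))) + 6059/3036 = 14/(((½)*(1/312)*(686/3))) + 6059/3036 = 14/(343/936) + 6059/3036 = 14*(936/343) + 6059/3036 = 1872/49 + 6059/3036 = 5980283/148764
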